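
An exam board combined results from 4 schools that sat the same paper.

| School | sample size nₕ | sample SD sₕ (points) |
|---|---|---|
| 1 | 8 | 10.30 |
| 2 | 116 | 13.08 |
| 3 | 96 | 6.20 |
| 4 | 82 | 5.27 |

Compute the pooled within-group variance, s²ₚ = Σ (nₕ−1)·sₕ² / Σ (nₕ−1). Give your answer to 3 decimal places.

1: (8−1)·10.30² = 7·106.09 = 742.63
2: (116−1)·13.08² = 115·171.0864 = 19674.936
3: (96−1)·6.20² = 95·38.44 = 3651.8
4: (82−1)·5.27² = 81·27.7729 = 2249.6049
Numerator = 26318.9709; denominator = Σ(nₕ−1) = 298.
s²ₚ = 26318.9709/298 = 88.31869... → 88.319.

88.319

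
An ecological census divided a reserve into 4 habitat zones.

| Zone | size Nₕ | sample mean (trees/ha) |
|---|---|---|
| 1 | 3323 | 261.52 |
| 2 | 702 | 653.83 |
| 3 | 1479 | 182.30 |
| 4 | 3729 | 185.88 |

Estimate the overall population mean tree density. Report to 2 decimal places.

x̄_st = (Σ Nₕx̄ₕ) / (Σ Nₕ) = (3323·261.52 + 702·653.83 + 1479·182.30 + 3729·185.88) / 9233
= 2290787.84 / 9233 = 248.1087... → 248.11.

248.11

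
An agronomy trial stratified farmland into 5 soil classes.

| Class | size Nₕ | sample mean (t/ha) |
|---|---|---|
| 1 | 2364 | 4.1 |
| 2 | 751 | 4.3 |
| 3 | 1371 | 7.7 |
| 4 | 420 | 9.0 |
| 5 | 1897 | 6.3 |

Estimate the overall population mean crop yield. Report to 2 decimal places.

N = 6803; weights Wₕ = Nₕ/N = (0.3475, 0.1104, 0.2015, 0.0617, 0.2788).
x̄_st = Σ Wₕ·x̄ₕ = 0.3475·4.1 + 0.1104·4.3 + 0.2015·7.7 + 0.0617·9.0 + 0.2788·6.3 ≈ 5.7636...
→ 5.76.

5.76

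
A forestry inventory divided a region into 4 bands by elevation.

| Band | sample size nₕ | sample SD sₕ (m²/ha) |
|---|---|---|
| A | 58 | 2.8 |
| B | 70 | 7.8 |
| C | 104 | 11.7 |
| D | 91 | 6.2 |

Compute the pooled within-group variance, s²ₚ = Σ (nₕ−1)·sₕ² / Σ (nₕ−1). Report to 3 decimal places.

69.605

Degrees of freedom: 57 + 69 + 103 + 90 = 319.
Σ(nₕ−1)sₕ² = 57·7.84 + 69·60.84 + 103·136.89 + 90·38.44 = 22204.11.
s²ₚ = 22204.11 / 319 = 69.60536... → 69.605.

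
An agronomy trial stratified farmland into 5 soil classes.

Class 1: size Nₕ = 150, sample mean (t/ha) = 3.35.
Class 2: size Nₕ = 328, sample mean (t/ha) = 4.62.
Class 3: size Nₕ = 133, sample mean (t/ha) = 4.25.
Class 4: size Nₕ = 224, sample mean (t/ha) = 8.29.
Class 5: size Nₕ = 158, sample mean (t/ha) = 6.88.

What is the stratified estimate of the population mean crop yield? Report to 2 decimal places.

5.57

N = 993; weights Wₕ = Nₕ/N = (0.1511, 0.3303, 0.1339, 0.2256, 0.1591).
x̄_st = Σ Wₕ·x̄ₕ = 0.1511·3.35 + 0.3303·4.62 + 0.1339·4.25 + 0.2256·8.29 + 0.1591·6.88 ≈ 5.5661...
→ 5.57.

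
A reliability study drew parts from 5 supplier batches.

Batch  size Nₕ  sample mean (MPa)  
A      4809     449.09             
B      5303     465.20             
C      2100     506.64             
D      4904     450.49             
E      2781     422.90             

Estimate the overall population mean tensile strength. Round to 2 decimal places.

456.14

N = 4809 + 5303 + 2100 + 4904 + 2781 = 19897.
The stratified mean weights each stratum mean by its population share Nₕ/N.
Σ Nₕx̄ₕ = 4809·449.09 + 5303·465.20 + 2100·506.64 + 4904·450.49 + 2781·422.90 = 2159673.81 + 2466955.6 + 1063944 + 2209202.96 + 1176084.9 = 9075861.27.
Divide by N: 9075861.27 / 19897 = 456.1422... → 456.14.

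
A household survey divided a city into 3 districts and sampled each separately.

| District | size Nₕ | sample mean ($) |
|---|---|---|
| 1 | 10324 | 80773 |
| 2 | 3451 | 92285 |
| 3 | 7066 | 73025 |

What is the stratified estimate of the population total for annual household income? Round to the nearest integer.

1668370637

1: 10324·80773 = 833900452
2: 3451·92285 = 318475535
3: 7066·73025 = 515994650
τ̂ = Σ Nₕx̄ₕ = 1668370637.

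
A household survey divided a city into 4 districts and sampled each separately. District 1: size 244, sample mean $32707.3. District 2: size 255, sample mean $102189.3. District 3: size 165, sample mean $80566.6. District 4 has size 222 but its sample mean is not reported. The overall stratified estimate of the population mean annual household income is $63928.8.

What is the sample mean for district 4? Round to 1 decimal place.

Σ Nₕx̄ₕ = N·μ, so 222·x̄_4 = 886·63928.8 − (244·32707.3 + 255·102189.3 + 165·80566.6).
= 56640916.8 − 47332341.7 = 9308575.1.
x̄_4 = 9308575.1 / 222 = 41930.518... → 41930.5.

41930.5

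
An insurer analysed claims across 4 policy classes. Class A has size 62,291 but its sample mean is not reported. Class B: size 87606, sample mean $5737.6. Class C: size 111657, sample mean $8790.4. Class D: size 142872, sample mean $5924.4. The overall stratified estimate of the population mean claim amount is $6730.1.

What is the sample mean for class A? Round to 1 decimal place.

N = 62291 + 87606 + 111657 + 142872 = 404426.
Overall total = μ·N = 6730.1·404426 = 2721827422.6.
Subtract the known strata: 87606·5737.6 + 111657·8790.4 + 142872·5924.4 = 2330588755.2.
Remaining total for class A: 2721827422.6 − 2330588755.2 = 391238667.4.
Divide by its size: 391238667.4 / 62291 = 6280.822... → 6280.8.

6280.8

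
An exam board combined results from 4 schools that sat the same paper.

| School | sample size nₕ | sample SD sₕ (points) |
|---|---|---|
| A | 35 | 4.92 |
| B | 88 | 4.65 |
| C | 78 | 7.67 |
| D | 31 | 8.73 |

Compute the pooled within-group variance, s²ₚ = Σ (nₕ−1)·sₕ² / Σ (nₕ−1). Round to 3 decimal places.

41.756

A: (35−1)·4.92² = 34·24.2064 = 823.0176
B: (88−1)·4.65² = 87·21.6225 = 1881.1575
C: (78−1)·7.67² = 77·58.8289 = 4529.8253
D: (31−1)·8.73² = 30·76.2129 = 2286.387
Numerator = 9520.3874; denominator = Σ(nₕ−1) = 228.
s²ₚ = 9520.3874/228 = 41.75609... → 41.756.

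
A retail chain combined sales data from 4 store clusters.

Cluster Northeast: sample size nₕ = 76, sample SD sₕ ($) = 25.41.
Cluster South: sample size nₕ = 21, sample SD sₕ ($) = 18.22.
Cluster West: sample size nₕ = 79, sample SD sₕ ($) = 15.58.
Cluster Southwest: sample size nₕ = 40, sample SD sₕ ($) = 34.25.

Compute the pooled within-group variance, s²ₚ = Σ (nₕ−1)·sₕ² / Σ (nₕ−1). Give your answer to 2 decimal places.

564.85

Degrees of freedom: 75 + 20 + 78 + 39 = 212.
Σ(nₕ−1)sₕ² = 75·645.6681 + 20·331.9684 + 78·242.7364 + 39·1173.0625 = 119747.3522.
s²ₚ = 119747.3522 / 212 = 564.8460... → 564.85.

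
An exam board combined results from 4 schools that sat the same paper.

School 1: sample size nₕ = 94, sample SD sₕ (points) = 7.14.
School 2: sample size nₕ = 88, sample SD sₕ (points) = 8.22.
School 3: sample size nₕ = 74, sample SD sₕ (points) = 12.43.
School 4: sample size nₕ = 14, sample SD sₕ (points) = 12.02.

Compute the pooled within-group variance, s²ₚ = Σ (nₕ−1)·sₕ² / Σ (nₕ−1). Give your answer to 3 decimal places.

1: (94−1)·7.14² = 93·50.9796 = 4741.1028
2: (88−1)·8.22² = 87·67.5684 = 5878.4508
3: (74−1)·12.43² = 73·154.5049 = 11278.8577
4: (14−1)·12.02² = 13·144.4804 = 1878.2452
Numerator = 23776.6565; denominator = Σ(nₕ−1) = 266.
s²ₚ = 23776.6565/266 = 89.38593... → 89.386.

89.386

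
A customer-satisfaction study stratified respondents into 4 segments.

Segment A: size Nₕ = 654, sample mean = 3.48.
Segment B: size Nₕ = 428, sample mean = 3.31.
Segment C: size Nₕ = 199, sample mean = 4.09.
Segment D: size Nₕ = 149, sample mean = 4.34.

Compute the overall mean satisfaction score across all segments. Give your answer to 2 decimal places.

x̄_st = (Σ Nₕx̄ₕ) / (Σ Nₕ) = (654·3.48 + 428·3.31 + 199·4.09 + 149·4.34) / 1430
= 5153.17 / 1430 = 3.6036... → 3.60.

3.60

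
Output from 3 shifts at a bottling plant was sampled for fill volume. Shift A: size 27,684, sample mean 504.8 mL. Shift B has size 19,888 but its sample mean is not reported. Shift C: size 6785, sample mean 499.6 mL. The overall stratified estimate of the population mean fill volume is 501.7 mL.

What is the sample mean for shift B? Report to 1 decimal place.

Σ Nₕx̄ₕ = N·μ, so 19888·x̄_B = 54357·501.7 − (27684·504.8 + 6785·499.6).
= 27270906.9 − 17364669.2 = 9906237.7.
x̄_B = 9906237.7 / 19888 = 498.101... → 498.1.

498.1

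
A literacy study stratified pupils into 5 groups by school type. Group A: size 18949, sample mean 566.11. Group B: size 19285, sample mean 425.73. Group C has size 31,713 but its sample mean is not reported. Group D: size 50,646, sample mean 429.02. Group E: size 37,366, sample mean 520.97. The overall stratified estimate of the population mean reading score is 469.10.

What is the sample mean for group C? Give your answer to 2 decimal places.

N = 18949 + 19285 + 31713 + 50646 + 37366 = 157959.
Overall total = μ·N = 469.10·157959 = 74098566.9.
Subtract the known strata: 18949·566.11 + 19285·425.73 + 50646·429.02 + 37366·520.97 = 60132133.38.
Remaining total for group C: 74098566.9 − 60132133.38 = 13966433.52.
Divide by its size: 13966433.52 / 31713 = 440.4009... → 440.40.

440.40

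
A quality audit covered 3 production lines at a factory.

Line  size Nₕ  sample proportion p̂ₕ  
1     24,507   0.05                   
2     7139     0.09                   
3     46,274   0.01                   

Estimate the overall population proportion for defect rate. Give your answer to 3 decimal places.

Wₕ = Nₕ/N with N = 77920: 0.3145, 0.0916, 0.5939.
p̂_st = 0.3145·0.05 + 0.0916·0.09 + 0.5939·0.01 ≈ 0.02991... → 0.030.

0.030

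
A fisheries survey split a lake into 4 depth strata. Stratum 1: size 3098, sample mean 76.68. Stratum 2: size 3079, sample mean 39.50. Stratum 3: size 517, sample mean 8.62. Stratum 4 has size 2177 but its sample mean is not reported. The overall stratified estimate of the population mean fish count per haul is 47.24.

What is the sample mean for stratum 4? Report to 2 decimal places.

N = 3098 + 3079 + 517 + 2177 = 8871.
Overall total = μ·N = 47.24·8871 = 419066.04.
Subtract the known strata: 3098·76.68 + 3079·39.50 + 517·8.62 = 363631.68.
Remaining total for stratum 4: 419066.04 − 363631.68 = 55434.36.
Divide by its size: 55434.36 / 2177 = 25.4636... → 25.46.

25.46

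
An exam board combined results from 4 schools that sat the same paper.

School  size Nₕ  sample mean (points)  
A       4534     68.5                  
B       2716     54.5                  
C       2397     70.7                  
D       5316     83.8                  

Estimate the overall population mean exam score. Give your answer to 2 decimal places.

71.75

N = 14963; weights Wₕ = Nₕ/N = (0.3030, 0.1815, 0.1602, 0.3553).
x̄_st = Σ Wₕ·x̄ₕ = 0.3030·68.5 + 0.1815·54.5 + 0.1602·70.7 + 0.3553·83.8 ≈ 71.7470...
→ 71.75.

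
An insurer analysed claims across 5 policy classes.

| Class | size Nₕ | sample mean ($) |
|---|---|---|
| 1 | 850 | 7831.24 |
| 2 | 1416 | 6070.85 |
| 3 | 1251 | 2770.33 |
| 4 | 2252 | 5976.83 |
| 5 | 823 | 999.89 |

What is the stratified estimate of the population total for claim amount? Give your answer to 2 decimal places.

Estimate total by summing Nₕ·x̄ₕ over strata.
850·7831.24 + 1416·6070.85 + 1251·2770.33 + 2252·5976.83 + 823·999.89 = 6656554 + 8596323.6 + 3465682.83 + 13459821.16 + 822909.47 = 33001291.06.

33001291.06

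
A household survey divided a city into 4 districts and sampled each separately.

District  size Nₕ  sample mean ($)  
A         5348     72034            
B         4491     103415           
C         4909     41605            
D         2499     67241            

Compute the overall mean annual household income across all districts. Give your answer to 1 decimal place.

70849.9

x̄_st = (Σ Nₕx̄ₕ) / (Σ Nₕ) = (5348·72034 + 4491·103415 + 4909·41605 + 2499·67241) / 17247
= 1221948801 / 17247 = 70849.933... → 70849.9.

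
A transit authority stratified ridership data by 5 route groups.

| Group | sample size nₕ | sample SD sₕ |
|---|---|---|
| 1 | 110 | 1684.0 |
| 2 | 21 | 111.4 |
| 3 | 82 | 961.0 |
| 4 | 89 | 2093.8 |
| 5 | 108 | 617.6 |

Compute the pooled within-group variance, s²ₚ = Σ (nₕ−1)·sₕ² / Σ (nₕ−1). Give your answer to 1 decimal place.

Degrees of freedom: 109 + 20 + 81 + 88 + 107 = 405.
Σ(nₕ−1)sₕ² = 109·2835856 + 20·12409.96 + 81·923521 + 88·4383998.44 + 107·381429.76 = 810766551.24.
s²ₚ = 810766551.24 / 405 = 2001892.719... → 2001892.7.

2001892.7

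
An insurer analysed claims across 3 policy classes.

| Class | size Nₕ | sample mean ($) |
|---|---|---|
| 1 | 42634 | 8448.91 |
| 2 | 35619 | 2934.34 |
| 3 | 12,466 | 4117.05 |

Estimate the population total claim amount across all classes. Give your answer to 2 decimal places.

1: 42634·8448.91 = 360210828.94
2: 35619·2934.34 = 104518256.46
3: 12466·4117.05 = 51323145.3
τ̂ = Σ Nₕx̄ₕ = 516052230.70.

516052230.70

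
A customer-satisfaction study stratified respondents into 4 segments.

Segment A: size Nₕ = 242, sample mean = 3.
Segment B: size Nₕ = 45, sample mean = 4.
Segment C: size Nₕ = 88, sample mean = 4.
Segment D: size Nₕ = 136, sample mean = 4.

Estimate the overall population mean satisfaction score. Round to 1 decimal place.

x̄_st = (Σ Nₕx̄ₕ) / (Σ Nₕ) = (242·3 + 45·4 + 88·4 + 136·4) / 511
= 1802 / 511 = 3.526... → 3.5.

3.5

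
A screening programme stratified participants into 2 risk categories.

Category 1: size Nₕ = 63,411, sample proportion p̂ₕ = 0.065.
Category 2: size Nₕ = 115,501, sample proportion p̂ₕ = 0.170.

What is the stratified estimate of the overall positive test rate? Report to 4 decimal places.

Wₕ = Nₕ/N with N = 178912: 0.3544, 0.6456.
p̂_st = 0.3544·0.065 + 0.6456·0.170 ≈ 0.132785... → 0.1328.

0.1328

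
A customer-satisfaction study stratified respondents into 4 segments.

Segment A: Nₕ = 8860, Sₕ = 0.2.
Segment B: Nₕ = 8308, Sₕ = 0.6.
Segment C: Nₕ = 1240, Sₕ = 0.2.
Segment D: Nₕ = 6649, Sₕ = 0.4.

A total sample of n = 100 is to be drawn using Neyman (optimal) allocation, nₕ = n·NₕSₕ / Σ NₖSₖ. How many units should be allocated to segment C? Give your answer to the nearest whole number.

Σ NₕSₕ = 8860·0.2 + 8308·0.6 + 1240·0.2 + 6649·0.4 = 9664.4.
Share for C: 248/9664.4 = 0.02566.
n_C = 100 × 0.02566 = 2.566... → 3.

3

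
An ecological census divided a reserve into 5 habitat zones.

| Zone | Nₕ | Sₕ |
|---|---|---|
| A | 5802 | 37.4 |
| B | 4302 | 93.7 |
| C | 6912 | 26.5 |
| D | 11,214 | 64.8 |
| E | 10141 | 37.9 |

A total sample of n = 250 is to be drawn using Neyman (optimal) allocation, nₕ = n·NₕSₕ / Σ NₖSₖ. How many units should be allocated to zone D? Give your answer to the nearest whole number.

95

Σ NₕSₕ = 5802·37.4 + 4302·93.7 + 6912·26.5 + 11214·64.8 + 10141·37.9 = 1914271.3.
Share for D: 726667.2/1914271.3 = 0.37961.
n_D = 250 × 0.37961 = 94.901... → 95.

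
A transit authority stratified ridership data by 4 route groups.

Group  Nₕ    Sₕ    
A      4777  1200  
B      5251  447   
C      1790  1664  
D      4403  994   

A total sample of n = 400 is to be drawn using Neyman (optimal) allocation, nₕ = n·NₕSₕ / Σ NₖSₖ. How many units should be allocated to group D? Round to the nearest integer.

A: NₕSₕ = 4777·1200 = 5732400
B: NₕSₕ = 5251·447 = 2347197
C: NₕSₕ = 1790·1664 = 2978560
D: NₕSₕ = 4403·994 = 4376582
Σ NₕSₕ = 15434739.
n_D = 400·4376582/15434739 = 113.422... → 113.

113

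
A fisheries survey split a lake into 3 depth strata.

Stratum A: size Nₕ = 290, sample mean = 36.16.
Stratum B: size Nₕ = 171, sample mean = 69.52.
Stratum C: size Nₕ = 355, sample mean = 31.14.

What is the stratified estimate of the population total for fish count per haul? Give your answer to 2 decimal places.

A: 290·36.16 = 10486.4
B: 171·69.52 = 11887.92
C: 355·31.14 = 11054.7
τ̂ = Σ Nₕx̄ₕ = 33429.02.

33429.02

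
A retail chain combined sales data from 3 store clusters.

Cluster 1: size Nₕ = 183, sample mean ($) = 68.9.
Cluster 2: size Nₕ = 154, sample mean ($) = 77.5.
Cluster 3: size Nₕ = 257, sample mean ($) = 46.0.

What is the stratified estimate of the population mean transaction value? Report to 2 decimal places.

61.22

N = 594; weights Wₕ = Nₕ/N = (0.3081, 0.2593, 0.4327).
x̄_st = Σ Wₕ·x̄ₕ = 0.3081·68.9 + 0.2593·77.5 + 0.4327·46.0 ≈ 61.2217...
→ 61.22.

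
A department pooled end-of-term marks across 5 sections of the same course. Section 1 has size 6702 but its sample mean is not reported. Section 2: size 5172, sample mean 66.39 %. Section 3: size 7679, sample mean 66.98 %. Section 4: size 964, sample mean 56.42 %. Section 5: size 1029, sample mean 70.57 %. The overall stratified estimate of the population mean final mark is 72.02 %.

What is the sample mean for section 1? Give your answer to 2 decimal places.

Σ Nₕx̄ₕ = N·μ, so 6702·x̄_1 = 21546·72.02 − (5172·66.39 + 7679·66.98 + 964·56.42 + 1029·70.57).
= 1551742.92 − 984713.91 = 567029.01.
x̄_1 = 567029.01 / 6702 = 84.6059... → 84.61.

84.61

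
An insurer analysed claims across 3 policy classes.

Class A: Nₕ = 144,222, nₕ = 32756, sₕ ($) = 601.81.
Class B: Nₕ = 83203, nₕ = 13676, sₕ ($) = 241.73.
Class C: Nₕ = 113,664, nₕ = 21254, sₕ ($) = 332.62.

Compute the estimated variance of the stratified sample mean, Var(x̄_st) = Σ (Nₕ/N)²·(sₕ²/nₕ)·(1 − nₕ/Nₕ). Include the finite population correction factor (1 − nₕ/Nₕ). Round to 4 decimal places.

N = 341089; Wₕ = Nₕ/N.
class A: (144222/341089)²·601.81²/32756·(1 − 32756/144222) = 1.5277998
class B: (83203/341089)²·241.73²/13676·(1 − 13676/83203) = 0.2124511
class C: (113664/341089)²·332.62²/21254·(1 − 21254/113664) = 0.4699618
Sum = 2.2102127 → 2.2102.

2.2102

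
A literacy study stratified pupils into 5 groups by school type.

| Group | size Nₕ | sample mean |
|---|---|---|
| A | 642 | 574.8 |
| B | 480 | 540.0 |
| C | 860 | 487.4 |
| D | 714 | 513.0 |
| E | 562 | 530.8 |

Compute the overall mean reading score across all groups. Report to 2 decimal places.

525.47

N = 3258; weights Wₕ = Nₕ/N = (0.1971, 0.1473, 0.2640, 0.2192, 0.1725).
x̄_st = Σ Wₕ·x̄ₕ = 0.1971·574.8 + 0.1473·540.0 + 0.2640·487.4 + 0.2192·513.0 + 0.1725·530.8 ≈ 525.4688...
→ 525.47.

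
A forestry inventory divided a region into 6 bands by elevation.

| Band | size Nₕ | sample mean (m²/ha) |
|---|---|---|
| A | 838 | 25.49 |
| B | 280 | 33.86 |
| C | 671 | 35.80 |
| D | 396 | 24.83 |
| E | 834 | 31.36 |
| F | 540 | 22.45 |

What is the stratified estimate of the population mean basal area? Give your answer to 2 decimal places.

N = 838 + 280 + 671 + 396 + 834 + 540 = 3559.
The stratified mean weights each stratum mean by its population share Nₕ/N.
Σ Nₕx̄ₕ = 838·25.49 + 280·33.86 + 671·35.80 + 396·24.83 + 834·31.36 + 540·22.45 = 21360.62 + 9480.8 + 24021.8 + 9832.68 + 26154.24 + 12123 = 102973.14.
Divide by N: 102973.14 / 3559 = 28.9332... → 28.93.

28.93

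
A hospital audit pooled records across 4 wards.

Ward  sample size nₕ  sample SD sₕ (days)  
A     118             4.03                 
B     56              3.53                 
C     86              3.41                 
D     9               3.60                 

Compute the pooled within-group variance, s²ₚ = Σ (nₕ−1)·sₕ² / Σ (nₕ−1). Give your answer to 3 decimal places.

13.878

A: (118−1)·4.03² = 117·16.2409 = 1900.1853
B: (56−1)·3.53² = 55·12.4609 = 685.3495
C: (86−1)·3.41² = 85·11.6281 = 988.3885
D: (9−1)·3.60² = 8·12.96 = 103.68
Numerator = 3677.6033; denominator = Σ(nₕ−1) = 265.
s²ₚ = 3677.6033/265 = 13.87775... → 13.878.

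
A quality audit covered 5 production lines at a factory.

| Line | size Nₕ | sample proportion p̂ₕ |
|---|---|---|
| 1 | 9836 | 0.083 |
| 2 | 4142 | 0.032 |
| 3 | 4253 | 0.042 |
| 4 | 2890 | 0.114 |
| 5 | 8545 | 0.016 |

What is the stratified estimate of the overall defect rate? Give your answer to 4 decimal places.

Wₕ = Nₕ/N with N = 29666: 0.3316, 0.1396, 0.1434, 0.0974, 0.2880.
p̂_st = 0.3316·0.083 + 0.1396·0.032 + 0.1434·0.042 + 0.0974·0.114 + 0.2880·0.016 ≈ 0.053723... → 0.0537.

0.0537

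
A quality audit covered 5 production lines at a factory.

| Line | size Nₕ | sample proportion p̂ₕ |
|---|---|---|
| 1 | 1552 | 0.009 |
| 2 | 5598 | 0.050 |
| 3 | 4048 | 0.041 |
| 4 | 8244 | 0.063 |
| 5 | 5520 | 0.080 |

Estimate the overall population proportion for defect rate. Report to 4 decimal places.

0.0569

N = 1552 + 5598 + 4048 + 8244 + 5520 = 24962.
Overall proportion = Σ (Nₕ/N)·p̂ₕ.
Σ Nₕp̂ₕ = 13.968 + 279.9 + 165.968 + 519.372 + 441.6 = 1420.808.
1420.808 / 24962 = 0.056919... → 0.0569.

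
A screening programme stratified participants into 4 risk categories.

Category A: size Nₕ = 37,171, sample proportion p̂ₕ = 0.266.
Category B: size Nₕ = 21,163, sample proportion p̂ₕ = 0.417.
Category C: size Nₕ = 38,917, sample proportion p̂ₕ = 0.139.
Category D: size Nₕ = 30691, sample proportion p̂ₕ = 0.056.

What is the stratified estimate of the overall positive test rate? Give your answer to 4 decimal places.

0.2020

N = 37171 + 21163 + 38917 + 30691 = 127942.
Overall proportion = Σ (Nₕ/N)·p̂ₕ.
Σ Nₕp̂ₕ = 9887.486 + 8824.971 + 5409.463 + 1718.696 = 25840.616.
25840.616 / 127942 = 0.201971... → 0.2020.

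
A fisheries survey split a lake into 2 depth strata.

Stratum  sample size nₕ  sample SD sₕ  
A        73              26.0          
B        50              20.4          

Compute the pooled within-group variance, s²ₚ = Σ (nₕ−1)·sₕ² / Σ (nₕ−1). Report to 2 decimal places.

A: (73−1)·26.0² = 72·676 = 48672
B: (50−1)·20.4² = 49·416.16 = 20391.84
Numerator = 69063.84; denominator = Σ(nₕ−1) = 121.
s²ₚ = 69063.84/121 = 570.7755... → 570.78.

570.78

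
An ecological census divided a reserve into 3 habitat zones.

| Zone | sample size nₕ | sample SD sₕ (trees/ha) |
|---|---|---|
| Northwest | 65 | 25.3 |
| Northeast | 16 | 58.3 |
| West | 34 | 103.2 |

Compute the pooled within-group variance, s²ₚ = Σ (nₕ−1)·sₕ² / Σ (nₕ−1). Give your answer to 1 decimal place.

Northwest: (65−1)·25.3² = 64·640.09 = 40965.76
Northeast: (16−1)·58.3² = 15·3398.89 = 50983.35
West: (34−1)·103.2² = 33·10650.24 = 351457.92
Numerator = 443407.03; denominator = Σ(nₕ−1) = 112.
s²ₚ = 443407.03/112 = 3958.991... → 3959.0.

3959.0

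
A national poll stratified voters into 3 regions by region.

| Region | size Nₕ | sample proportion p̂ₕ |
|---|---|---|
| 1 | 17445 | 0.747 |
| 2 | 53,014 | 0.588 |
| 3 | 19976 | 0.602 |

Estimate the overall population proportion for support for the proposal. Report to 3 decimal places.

0.622

Wₕ = Nₕ/N with N = 90435: 0.1929, 0.5862, 0.2209.
p̂_st = 0.1929·0.747 + 0.5862·0.588 + 0.2209·0.602 ≈ 0.62176... → 0.622.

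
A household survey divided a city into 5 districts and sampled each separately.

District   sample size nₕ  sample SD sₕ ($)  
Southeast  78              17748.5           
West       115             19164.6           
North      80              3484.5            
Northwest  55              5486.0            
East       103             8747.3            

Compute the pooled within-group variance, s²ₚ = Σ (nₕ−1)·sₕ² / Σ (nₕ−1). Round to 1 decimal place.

Degrees of freedom: 77 + 114 + 79 + 54 + 102 = 426.
Σ(nₕ−1)sₕ² = 77·315009252.25 + 114·367281893.16 + 79·12141740.25 + 54·30096196 + 102·76515257.29 = 76514796550.82.
s²ₚ = 76514796550.82 / 426 = 179612198.476... → 179612198.5.

179612198.5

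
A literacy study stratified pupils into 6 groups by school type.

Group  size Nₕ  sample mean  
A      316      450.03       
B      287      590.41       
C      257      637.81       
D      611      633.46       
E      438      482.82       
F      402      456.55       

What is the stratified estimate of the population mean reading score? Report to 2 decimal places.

x̄_st = (Σ Nₕx̄ₕ) / (Σ Nₕ) = (316·450.03 + 287·590.41 + 257·637.81 + 611·633.46 + 438·482.82 + 402·456.55) / 2311
= 1257626.64 / 2311 = 544.1915... → 544.19.

544.19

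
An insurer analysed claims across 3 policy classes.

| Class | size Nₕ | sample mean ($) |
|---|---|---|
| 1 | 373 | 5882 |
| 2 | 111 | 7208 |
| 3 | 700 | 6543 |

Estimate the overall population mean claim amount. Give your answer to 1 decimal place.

N = 373 + 111 + 700 = 1184.
The stratified mean weights each stratum mean by its population share Nₕ/N.
Σ Nₕx̄ₕ = 373·5882 + 111·7208 + 700·6543 = 2193986 + 800088 + 4580100 = 7574174.
Divide by N: 7574174 / 1184 = 6397.106... → 6397.1.

6397.1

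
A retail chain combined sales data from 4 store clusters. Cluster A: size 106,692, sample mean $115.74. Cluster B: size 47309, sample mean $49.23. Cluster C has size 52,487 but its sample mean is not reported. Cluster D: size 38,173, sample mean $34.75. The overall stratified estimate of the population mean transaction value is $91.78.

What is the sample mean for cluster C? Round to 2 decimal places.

N = 106692 + 47309 + 52487 + 38173 = 244661.
Overall total = μ·N = 91.78·244661 = 22454986.58.
Subtract the known strata: 106692·115.74 + 47309·49.23 + 38173·34.75 = 16004065.9.
Remaining total for cluster C: 22454986.58 − 16004065.9 = 6450920.68.
Divide by its size: 6450920.68 / 52487 = 122.9051... → 122.91.

122.91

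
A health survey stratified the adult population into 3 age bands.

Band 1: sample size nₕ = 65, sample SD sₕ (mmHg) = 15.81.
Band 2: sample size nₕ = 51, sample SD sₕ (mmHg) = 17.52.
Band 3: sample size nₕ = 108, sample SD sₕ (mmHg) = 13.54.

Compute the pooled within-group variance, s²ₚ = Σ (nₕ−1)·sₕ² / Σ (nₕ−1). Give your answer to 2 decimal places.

Degrees of freedom: 64 + 50 + 107 = 221.
Σ(nₕ−1)sₕ² = 64·249.9561 + 50·306.9504 + 107·183.3316 = 50961.1916.
s²ₚ = 50961.1916 / 221 = 230.5936... → 230.59.

230.59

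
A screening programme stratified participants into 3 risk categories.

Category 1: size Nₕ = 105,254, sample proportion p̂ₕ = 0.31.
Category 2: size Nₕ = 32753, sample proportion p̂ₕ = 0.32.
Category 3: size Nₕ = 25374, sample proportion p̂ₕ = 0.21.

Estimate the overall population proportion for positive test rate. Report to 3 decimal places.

N = 105254 + 32753 + 25374 = 163381.
Overall proportion = Σ (Nₕ/N)·p̂ₕ.
Σ Nₕp̂ₕ = 32628.74 + 10480.96 + 5328.54 = 48438.24.
48438.24 / 163381 = 0.29647... → 0.296.

0.296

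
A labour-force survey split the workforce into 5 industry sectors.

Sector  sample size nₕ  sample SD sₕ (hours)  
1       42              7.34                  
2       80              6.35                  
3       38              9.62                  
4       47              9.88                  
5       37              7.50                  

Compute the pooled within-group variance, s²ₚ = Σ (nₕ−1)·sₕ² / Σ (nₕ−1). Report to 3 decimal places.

64.158

1: (42−1)·7.34² = 41·53.8756 = 2208.8996
2: (80−1)·6.35² = 79·40.3225 = 3185.4775
3: (38−1)·9.62² = 37·92.5444 = 3424.1428
4: (47−1)·9.88² = 46·97.6144 = 4490.2624
5: (37−1)·7.50² = 36·56.25 = 2025
Numerator = 15333.7823; denominator = Σ(nₕ−1) = 239.
s²ₚ = 15333.7823/239 = 64.15808... → 64.158.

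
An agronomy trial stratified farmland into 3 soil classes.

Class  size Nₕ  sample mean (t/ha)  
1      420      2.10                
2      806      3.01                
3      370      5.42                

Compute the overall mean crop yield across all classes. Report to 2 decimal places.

3.33

N = 1596; weights Wₕ = Nₕ/N = (0.2632, 0.5050, 0.2318).
x̄_st = Σ Wₕ·x̄ₕ = 0.2632·2.10 + 0.5050·3.01 + 0.2318·5.42 ≈ 3.3292...
→ 3.33.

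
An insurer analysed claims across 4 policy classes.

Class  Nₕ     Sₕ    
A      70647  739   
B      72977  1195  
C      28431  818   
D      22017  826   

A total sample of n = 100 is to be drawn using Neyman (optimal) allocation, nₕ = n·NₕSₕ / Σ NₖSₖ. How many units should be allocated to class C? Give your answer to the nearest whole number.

13

A: NₕSₕ = 70647·739 = 52208133
B: NₕSₕ = 72977·1195 = 87207515
C: NₕSₕ = 28431·818 = 23256558
D: NₕSₕ = 22017·826 = 18186042
Σ NₕSₕ = 180858248.
n_C = 100·23256558/180858248 = 12.859... → 13.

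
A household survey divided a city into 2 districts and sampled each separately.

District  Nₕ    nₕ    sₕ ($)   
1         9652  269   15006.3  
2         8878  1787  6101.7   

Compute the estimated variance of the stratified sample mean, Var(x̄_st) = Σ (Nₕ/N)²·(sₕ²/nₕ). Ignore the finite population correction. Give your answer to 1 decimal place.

231914.7

N = 18530. Term for each stratum: Wₕ²sₕ²/nₕ.
Var(x̄_st) = 227132.2257 + 4782.5178 = 231914.7435 → 231914.7.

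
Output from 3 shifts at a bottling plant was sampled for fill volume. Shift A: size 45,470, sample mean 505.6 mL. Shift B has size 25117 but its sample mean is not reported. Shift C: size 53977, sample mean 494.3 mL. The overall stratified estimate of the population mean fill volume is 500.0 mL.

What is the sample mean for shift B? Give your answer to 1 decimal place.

502.1

N = 45470 + 25117 + 53977 = 124564.
Overall total = μ·N = 500.0·124564 = 62282000.
Subtract the known strata: 45470·505.6 + 53977·494.3 = 49670463.1.
Remaining total for shift B: 62282000 − 49670463.1 = 12611536.9.
Divide by its size: 12611536.9 / 25117 = 502.112... → 502.1.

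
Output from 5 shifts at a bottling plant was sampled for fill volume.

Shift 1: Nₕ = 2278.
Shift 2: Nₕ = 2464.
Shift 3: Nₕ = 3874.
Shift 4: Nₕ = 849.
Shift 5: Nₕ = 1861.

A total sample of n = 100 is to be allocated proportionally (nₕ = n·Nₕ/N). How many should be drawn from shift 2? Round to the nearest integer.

22

Share of shift 2 = 2464/11326 = 0.21755.
Allocate 100 × 0.21755 = 21.755... → 22.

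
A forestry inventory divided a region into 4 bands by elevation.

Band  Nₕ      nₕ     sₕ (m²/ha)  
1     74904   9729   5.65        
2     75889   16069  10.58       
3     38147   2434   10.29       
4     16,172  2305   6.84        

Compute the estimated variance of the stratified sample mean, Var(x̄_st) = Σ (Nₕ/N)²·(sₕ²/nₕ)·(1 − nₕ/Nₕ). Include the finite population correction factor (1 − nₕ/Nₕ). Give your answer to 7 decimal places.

0.0026493

N = 205112; Wₕ = Nₕ/N.
band 1: (74904/205112)²·5.65²/9729·(1 − 9729/74904) = 0.0003807436
band 2: (75889/205112)²·10.58²/16069·(1 − 16069/75889) = 0.0007516672
band 3: (38147/205112)²·10.29²/2434·(1 − 2434/38147) = 0.0014086878
band 4: (16172/205112)²·6.84²/2305·(1 − 2305/16172) = 0.0001081945
Sum = 0.0026492931 → 0.0026493.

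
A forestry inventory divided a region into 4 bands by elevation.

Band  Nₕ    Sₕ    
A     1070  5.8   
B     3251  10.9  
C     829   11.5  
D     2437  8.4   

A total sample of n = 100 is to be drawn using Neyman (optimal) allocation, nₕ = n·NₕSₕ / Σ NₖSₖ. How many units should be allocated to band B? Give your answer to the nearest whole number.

49

Σ NₕSₕ = 1070·5.8 + 3251·10.9 + 829·11.5 + 2437·8.4 = 71646.2.
Share for B: 35435.9/71646.2 = 0.49460.
n_B = 100 × 0.49460 = 49.460... → 49.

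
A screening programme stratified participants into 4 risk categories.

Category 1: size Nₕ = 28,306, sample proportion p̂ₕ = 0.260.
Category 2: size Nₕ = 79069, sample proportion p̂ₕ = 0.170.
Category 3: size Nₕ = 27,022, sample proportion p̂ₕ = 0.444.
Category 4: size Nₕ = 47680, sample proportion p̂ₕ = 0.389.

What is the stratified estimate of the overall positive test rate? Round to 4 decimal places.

0.2820

Wₕ = Nₕ/N with N = 182077: 0.1555, 0.4343, 0.1484, 0.2619.
p̂_st = 0.1555·0.260 + 0.4343·0.170 + 0.1484·0.444 + 0.2619·0.389 ≈ 0.282005... → 0.2820.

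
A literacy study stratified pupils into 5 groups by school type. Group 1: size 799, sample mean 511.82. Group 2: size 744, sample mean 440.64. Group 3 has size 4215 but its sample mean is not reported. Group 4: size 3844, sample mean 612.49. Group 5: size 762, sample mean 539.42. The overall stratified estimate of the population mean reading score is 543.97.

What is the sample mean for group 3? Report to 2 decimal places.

506.64

Σ Nₕx̄ₕ = N·μ, so 4215·x̄_3 = 10364·543.97 − (799·511.82 + 744·440.64 + 3844·612.49 + 762·539.42).
= 5637705.08 − 3502229.94 = 2135475.14.
x̄_3 = 2135475.14 / 4215 = 506.6370... → 506.64.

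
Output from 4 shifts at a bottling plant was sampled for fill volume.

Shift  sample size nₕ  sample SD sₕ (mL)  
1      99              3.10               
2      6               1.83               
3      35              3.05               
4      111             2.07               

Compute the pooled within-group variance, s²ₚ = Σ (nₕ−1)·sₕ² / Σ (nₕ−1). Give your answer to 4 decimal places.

Degrees of freedom: 98 + 5 + 34 + 110 = 247.
Σ(nₕ−1)sₕ² = 98·9.61 + 5·3.3489 + 34·9.3025 + 110·4.2849 = 1746.1485.
s²ₚ = 1746.1485 / 247 = 7.069427... → 7.0694.

7.0694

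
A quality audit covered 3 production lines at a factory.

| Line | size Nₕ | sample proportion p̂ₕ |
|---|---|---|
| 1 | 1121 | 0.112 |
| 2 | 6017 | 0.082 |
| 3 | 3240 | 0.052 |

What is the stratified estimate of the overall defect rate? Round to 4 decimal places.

0.0759

N = 1121 + 6017 + 3240 = 10378.
Overall proportion = Σ (Nₕ/N)·p̂ₕ.
Σ Nₕp̂ₕ = 125.552 + 493.394 + 168.48 = 787.426.
787.426 / 10378 = 0.075875... → 0.0759.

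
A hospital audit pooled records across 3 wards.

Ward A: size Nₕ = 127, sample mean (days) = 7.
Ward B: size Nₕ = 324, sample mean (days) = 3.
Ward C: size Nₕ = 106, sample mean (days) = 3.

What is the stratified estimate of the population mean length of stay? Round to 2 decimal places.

N = 127 + 324 + 106 = 557.
Overall mean = Σ (Nₕ/N)·x̄ₕ — weight by population share, not a simple average.
Σ Nₕx̄ₕ = 127·7 + 324·3 + 106·3 = 889 + 972 + 318 = 2179.
Divide by N: 2179 / 557 = 3.9120... → 3.91.

3.91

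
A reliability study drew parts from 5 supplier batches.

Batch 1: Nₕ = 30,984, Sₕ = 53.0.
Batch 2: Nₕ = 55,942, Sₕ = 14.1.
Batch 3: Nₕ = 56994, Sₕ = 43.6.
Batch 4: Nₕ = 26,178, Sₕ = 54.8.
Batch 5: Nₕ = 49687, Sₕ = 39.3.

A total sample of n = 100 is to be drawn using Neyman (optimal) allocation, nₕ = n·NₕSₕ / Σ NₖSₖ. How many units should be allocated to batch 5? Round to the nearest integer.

24

Σ NₕSₕ = 30984·53.0 + 55942·14.1 + 56994·43.6 + 26178·54.8 + 49687·39.3 = 8303126.1.
Share for 5: 1952699.1/8303126.1 = 0.23518.
n_5 = 100 × 0.23518 = 23.518... → 24.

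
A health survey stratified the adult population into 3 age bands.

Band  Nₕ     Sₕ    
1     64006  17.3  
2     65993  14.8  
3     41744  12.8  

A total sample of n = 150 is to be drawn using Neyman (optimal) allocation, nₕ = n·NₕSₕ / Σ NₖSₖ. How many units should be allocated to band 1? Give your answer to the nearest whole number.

1: NₕSₕ = 64006·17.3 = 1107303.8
2: NₕSₕ = 65993·14.8 = 976696.4
3: NₕSₕ = 41744·12.8 = 534323.2
Σ NₕSₕ = 2618323.4.
n_1 = 150·1107303.8/2618323.4 = 63.436... → 63.

63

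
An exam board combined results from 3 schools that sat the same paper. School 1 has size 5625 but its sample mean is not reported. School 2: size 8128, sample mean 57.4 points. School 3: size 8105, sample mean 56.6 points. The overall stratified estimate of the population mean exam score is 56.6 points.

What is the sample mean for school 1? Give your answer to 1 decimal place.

Σ Nₕx̄ₕ = N·μ, so 5625·x̄_1 = 21858·56.6 − (8128·57.4 + 8105·56.6).
= 1237162.8 − 925290.2 = 311872.6.
x̄_1 = 311872.6 / 5625 = 55.444... → 55.4.

55.4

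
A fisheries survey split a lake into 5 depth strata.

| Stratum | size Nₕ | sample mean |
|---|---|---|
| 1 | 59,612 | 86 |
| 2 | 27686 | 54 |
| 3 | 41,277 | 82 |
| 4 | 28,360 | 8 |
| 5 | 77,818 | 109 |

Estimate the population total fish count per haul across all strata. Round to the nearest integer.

1: 59612·86 = 5126632
2: 27686·54 = 1495044
3: 41277·82 = 3384714
4: 28360·8 = 226880
5: 77818·109 = 8482162
τ̂ = Σ Nₕx̄ₕ = 18715432.

18715432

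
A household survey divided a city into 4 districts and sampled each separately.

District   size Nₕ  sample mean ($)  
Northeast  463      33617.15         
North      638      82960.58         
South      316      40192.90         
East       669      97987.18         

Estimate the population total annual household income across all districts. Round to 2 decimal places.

146747970.31

Northeast: 463·33617.15 = 15564740.45
North: 638·82960.58 = 52928850.04
South: 316·40192.90 = 12700956.4
East: 669·97987.18 = 65553423.42
τ̂ = Σ Nₕx̄ₕ = 146747970.31.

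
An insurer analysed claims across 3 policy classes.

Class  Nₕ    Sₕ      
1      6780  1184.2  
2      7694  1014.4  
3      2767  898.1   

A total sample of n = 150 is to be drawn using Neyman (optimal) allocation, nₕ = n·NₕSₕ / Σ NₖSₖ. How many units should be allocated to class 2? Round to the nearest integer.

64

1: NₕSₕ = 6780·1184.2 = 8028876
2: NₕSₕ = 7694·1014.4 = 7804793.6
3: NₕSₕ = 2767·898.1 = 2485042.7
Σ NₕSₕ = 18318712.3.
n_2 = 150·7804793.6/18318712.3 = 63.908... → 64.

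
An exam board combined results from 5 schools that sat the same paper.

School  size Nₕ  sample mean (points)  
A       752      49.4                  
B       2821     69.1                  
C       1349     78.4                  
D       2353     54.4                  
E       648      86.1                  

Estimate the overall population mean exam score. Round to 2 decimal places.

65.84

N = 7923; weights Wₕ = Nₕ/N = (0.0949, 0.3561, 0.1703, 0.2970, 0.0818).
x̄_st = Σ Wₕ·x̄ₕ = 0.0949·49.4 + 0.3561·69.1 + 0.1703·78.4 + 0.2970·54.4 + 0.0818·86.1 ≈ 65.8384...
→ 65.84.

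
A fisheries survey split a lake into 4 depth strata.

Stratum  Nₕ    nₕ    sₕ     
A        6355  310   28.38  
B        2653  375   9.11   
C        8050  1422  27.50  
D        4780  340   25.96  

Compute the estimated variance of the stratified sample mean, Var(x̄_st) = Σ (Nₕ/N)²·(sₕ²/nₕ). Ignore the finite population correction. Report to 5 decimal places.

0.39052

N = 21838; Wₕ = Nₕ/N.
stratum A: (6355/21838)²·28.38²/310 = 0.22002320
stratum B: (2653/21838)²·9.11²/375 = 0.00326629
stratum C: (8050/21838)²·27.50²/1422 = 0.07226564
stratum D: (4780/21838)²·25.96²/340 = 0.09496433
Sum = 0.39051946 → 0.39052.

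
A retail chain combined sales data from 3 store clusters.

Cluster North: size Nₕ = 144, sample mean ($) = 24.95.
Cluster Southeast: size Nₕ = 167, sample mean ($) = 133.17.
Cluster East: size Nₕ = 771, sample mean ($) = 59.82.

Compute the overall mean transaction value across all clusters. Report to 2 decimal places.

x̄_st = (Σ Nₕx̄ₕ) / (Σ Nₕ) = (144·24.95 + 167·133.17 + 771·59.82) / 1082
= 71953.41 / 1082 = 66.5004... → 66.50.

66.50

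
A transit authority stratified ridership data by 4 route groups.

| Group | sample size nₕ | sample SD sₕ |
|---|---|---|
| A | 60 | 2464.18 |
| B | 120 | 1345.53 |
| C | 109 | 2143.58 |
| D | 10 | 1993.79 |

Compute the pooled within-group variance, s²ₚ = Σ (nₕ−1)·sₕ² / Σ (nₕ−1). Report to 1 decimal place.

Degrees of freedom: 59 + 119 + 108 + 9 = 295.
Σ(nₕ−1)sₕ² = 59·6072183.0724 + 119·1810450.9809 + 108·4594935.2164 + 9·3975198.5641 = 1105732258.4468.
s²ₚ = 1105732258.4468 / 295 = 3748244.944... → 3748244.9.

3748244.9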